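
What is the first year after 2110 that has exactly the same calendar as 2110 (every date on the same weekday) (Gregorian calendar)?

2121

Two years share a calendar iff Jan 1 falls on the same weekday and both are leap or both are common. 2110: Jan 1 is Wednesday, common year.
2111: Jan 1 Thursday, common
2112: Jan 1 Friday, leap
2113: Jan 1 Sunday, common
2114: Jan 1 Monday, common
2115: Jan 1 Tuesday, common
2116: Jan 1 Wednesday, leap
2117: Jan 1 Friday, common
2118: Jan 1 Saturday, common
2119: Jan 1 Sunday, common
2120: Jan 1 Monday, leap
2121: Jan 1 Wednesday, common
2121 matches on both conditions.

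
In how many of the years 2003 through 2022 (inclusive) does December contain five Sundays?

December has 31 days; it has five Sundays when Sunday falls among the first (month-length − 28) days — i.e. when December 1 is one of Sunday/Saturday/Friday.
December 1 by year: 2003:Mon 2004:Wed 2005:Thu 2006:Fri✓ 2007:Sat✓ 2008:Mon 2009:Tue 2010:Wed 2011:Thu 2012:Sat✓ 2013:Sun✓ 2014:Mon 2015:Tue 2016:Thu 2017:Fri✓ 2018:Sat✓ 2019:Sun✓ 2020:Tue 2021:Wed 2022:Thu
Years with five Sundays: 2006, 2007, 2012, 2013, 2017, 2018, 2019 → 7.

7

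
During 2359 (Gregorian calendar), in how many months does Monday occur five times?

A month of length L has five Mondays iff its first Monday is on day ≤ L−28 (so day 1–3 in a 31-day month, 1–2 in a 30-day month, day 1 in a leap February).
Checking each month of 2359: Jan starts Thu (31d); Feb starts Sun (28d); Mar starts Sun (31d) ✓; Apr starts Wed (30d); May starts Fri (31d); Jun starts Mon (30d) ✓; Jul starts Wed (31d); Aug starts Sat (31d) ✓; Sep starts Tue (30d); Oct starts Thu (31d); Nov starts Sun (30d) ✓; Dec starts Tue (31d).
Five-Monday months: March, June, August, November → 4.

4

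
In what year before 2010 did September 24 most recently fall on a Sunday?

From one year to the next, a fixed date's weekday advances by 1, or by 2 when a Feb 29 lies between the two dates.
2010: September 24 is Friday.
2009: Thursday (−1)
2008: Wednesday (−1)
2007: Monday (−2)
2006: Sunday (−1)
September 24 falls on a Sunday in 2006.

2006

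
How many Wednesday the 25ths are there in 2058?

2

Check the 25th of each month of 2058: Jan 25: Fri, Feb 25: Mon, Mar 25: Mon, Apr 25: Thu, May 25: Sat, Jun 25: Tue, Jul 25: Thu, Aug 25: Sun, Sep 25: Wed, Oct 25: Fri, Nov 25: Mon, Dec 25: Wed.
Wednesday occurs in September, December — 2 months.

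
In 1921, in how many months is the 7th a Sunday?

Check the 7th of each month of 1921: Jan 7: Fri, Feb 7: Mon, Mar 7: Mon, Apr 7: Thu, May 7: Sat, Jun 7: Tue, Jul 7: Thu, Aug 7: Sun, Sep 7: Wed, Oct 7: Fri, Nov 7: Mon, Dec 7: Wed.
Sunday occurs in August — 1 month.

1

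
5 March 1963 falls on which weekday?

January 1, 1963 is a Tuesday.
March 5 is day 64 of the year, i.e. 63 days after Jan 1.
63 mod 7 = 0, so advance 0 weekdays from Tuesday: Tuesday.

Tuesday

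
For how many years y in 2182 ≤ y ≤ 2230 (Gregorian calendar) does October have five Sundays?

October has 31 days; it has five Sundays when Sunday falls among the first (month-length − 28) days — i.e. when October 1 is one of Sunday/Saturday/Friday.
October 1 by year: 2182:Tue 2183:Wed 2184:Fri✓ 2185:Sat✓ 2186:Sun✓ 2187:Mon 2188:Wed 2189:Thu 2190:Fri✓ 2191:Sat✓ 2192:Mon 2193:Tue 2194:Wed 2195:Thu 2196:Sat✓ …(19 more)… 2216:Tue 2217:Wed 2218:Thu 2219:Fri✓ 2220:Sun✓ 2221:Mon 2222:Tue 2223:Wed 2224:Fri✓ 2225:Sat✓ 2226:Sun✓ 2227:Mon 2228:Wed 2229:Thu 2230:Fri✓
Years with five Sundays: 2184, 2185, 2186, 2190, 2191, 2196, 2197, 2202, 2203, 2208, 2209, 2213, 2214, 2215, 2219, 2220, 2224, 2225, 2226, 2230 → 20.

20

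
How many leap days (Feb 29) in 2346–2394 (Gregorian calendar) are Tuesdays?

1

Leap years in 2346–2394: 12 of them.
Feb 29 weekday advances by 5 (mod 7) from one leap year to the next four years later (or differs when a century non-leap intervenes).
Leap-day weekdays: 2348:Sun 2352:Fri 2356:Wed 2360:Mon 2364:Sat 2368:Thu 2372:Tue✓ 2376:Sun 2380:Fri 2384:Wed 2388:Mon 2392:Sat
Tuesday: 2372 → 1.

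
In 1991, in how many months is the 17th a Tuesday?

2

Check the 17th of each month of 1991: Jan 17: Thu, Feb 17: Sun, Mar 17: Sun, Apr 17: Wed, May 17: Fri, Jun 17: Mon, Jul 17: Wed, Aug 17: Sat, Sep 17: Tue, Oct 17: Thu, Nov 17: Sun, Dec 17: Tue.
Tuesday occurs in September, December — 2 months.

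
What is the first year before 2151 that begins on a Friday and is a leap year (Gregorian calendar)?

2140

Jan 1 advances by 2 weekdays after a leap year and by 1 after a common year.
2151: Jan 1 is Friday.
2150: Thursday
2149: Wednesday
2148: Monday (leap)
2147: Sunday
2146: Saturday
2145: Friday
2144: Wednesday (leap)
2143: Tuesday
2142: Monday
2141: Sunday
2140: Friday (leap)
2140 begins on a Friday and is a leap year.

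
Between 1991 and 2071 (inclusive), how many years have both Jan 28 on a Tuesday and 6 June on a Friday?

9

Check each year's weekday for Jan 28 and 6 June:
  1991: Mon/Thu  1992: Tue/Sat  1993: Thu/Sun  1994: Fri/Mon  1995: Sat/Tue  1996: Sun/Thu  1997: Tue/Fri ✓  1998: Wed/Sat  1999: Thu/Sun  2000: Fri/Tue  2001: Sun/Wed  2002: Mon/Thu  2003: Tue/Fri ✓  2004: Wed/Sun  …(53 more)…  2058: Mon/Thu  2059: Tue/Fri ✓  2060: Wed/Sun  2061: Fri/Mon  2062: Sat/Tue  2063: Sun/Wed  2064: Mon/Fri  2065: Wed/Sat  2066: Thu/Sun  2067: Fri/Mon  2068: Sat/Wed  2069: Mon/Thu  2070: Tue/Fri ✓  2071: Wed/Sat
Both conditions hold in: 1997, 2003, 2014, 2025, 2031, 2042, 2053, 2059, 2070 — 9.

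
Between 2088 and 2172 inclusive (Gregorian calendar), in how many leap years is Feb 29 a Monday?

Leap years in 2088–2172: 21 of them.
Feb 29 weekday advances by 5 (mod 7) from one leap year to the next four years later (or differs when a century non-leap intervenes).
Leap-day weekdays: 2088:Sun 2092:Fri 2096:Wed 2104:Fri 2108:Wed 2112:Mon✓ 2116:Sat 2120:Thu 2124:Tue 2128:Sun 2132:Fri 2136:Wed 2140:Mon✓ 2144:Sat 2148:Thu 2152:Tue 2156:Sun 2160:Fri 2164:Wed 2168:Mon✓ 2172:Sat
Monday: 2112, 2140, 2168 → 3.

3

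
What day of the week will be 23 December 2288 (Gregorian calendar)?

January 1, 2288 is a Sunday.
December 23 is day 358 of the year, i.e. 357 days after Jan 1.
357 mod 7 = 0, so advance 0 weekdays from Sunday: Sunday.

Sunday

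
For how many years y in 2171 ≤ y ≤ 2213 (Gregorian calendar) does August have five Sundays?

19

August has 31 days; it has five Sundays when Sunday falls among the first (month-length − 28) days — i.e. when August 1 is one of Sunday/Saturday/Friday.
August 1 by year: 2171:Thu 2172:Sat✓ 2173:Sun✓ 2174:Mon 2175:Tue 2176:Thu 2177:Fri✓ 2178:Sat✓ 2179:Sun✓ 2180:Tue 2181:Wed 2182:Thu 2183:Fri✓ 2184:Sun✓ 2185:Mon …(13 more)… 2199:Thu 2200:Fri✓ 2201:Sat✓ 2202:Sun✓ 2203:Mon 2204:Wed 2205:Thu 2206:Fri✓ 2207:Sat✓ 2208:Mon 2209:Tue 2210:Wed 2211:Thu 2212:Sat✓ 2213:Sun✓
Years with five Sundays: 2172, 2173, 2177, 2178, 2179, 2183, 2184, 2188, 2189, 2190, 2194, 2195, 2200, 2201, 2202, 2206, 2207, 2212, 2213 → 19.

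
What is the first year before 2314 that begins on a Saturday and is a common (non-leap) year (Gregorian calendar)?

2310

Jan 1 advances by 2 weekdays after a leap year and by 1 after a common year.
2314: Jan 1 is Thursday.
2313: Wednesday
2312: Monday (leap)
2311: Sunday
2310: Saturday
2310 begins on a Saturday and is a common year.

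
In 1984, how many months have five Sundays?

5

A month of length L has five Sundays iff its first Sunday is on day ≤ L−28 (so day 1–3 in a 31-day month, 1–2 in a 30-day month, day 1 in a leap February).
Checking each month of 1984: Jan starts Sun (31d) ✓; Feb starts Wed (29d); Mar starts Thu (31d); Apr starts Sun (30d) ✓; May starts Tue (31d); Jun starts Fri (30d); Jul starts Sun (31d) ✓; Aug starts Wed (31d); Sep starts Sat (30d) ✓; Oct starts Mon (31d); Nov starts Thu (30d); Dec starts Sat (31d) ✓.
Five-Sunday months: January, April, July, September, December → 5.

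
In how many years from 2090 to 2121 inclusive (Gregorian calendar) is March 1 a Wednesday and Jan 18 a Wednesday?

Check each year's weekday for March 1 and Jan 18:
  2090: Wed/Wed ✓  2091: Thu/Thu  2092: Sat/Fri  2093: Sun/Sun  2094: Mon/Mon  2095: Tue/Tue  2096: Thu/Wed  2097: Fri/Fri  2098: Sat/Sat  2099: Sun/Sun  2100: Mon/Mon  2101: Tue/Tue  2102: Wed/Wed ✓  2103: Thu/Thu  …(4 more)…  2108: Thu/Wed  2109: Fri/Fri  2110: Sat/Sat  2111: Sun/Sun  2112: Tue/Mon  2113: Wed/Wed ✓  2114: Thu/Thu  2115: Fri/Fri  2116: Sun/Sat  2117: Mon/Mon  2118: Tue/Tue  2119: Wed/Wed ✓  2120: Fri/Thu  2121: Sat/Sat
Both conditions hold in: 2090, 2102, 2113, 2119 — 4.

4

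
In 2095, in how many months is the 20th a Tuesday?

2

Check the 20th of each month of 2095: Jan 20: Thu, Feb 20: Sun, Mar 20: Sun, Apr 20: Wed, May 20: Fri, Jun 20: Mon, Jul 20: Wed, Aug 20: Sat, Sep 20: Tue, Oct 20: Thu, Nov 20: Sun, Dec 20: Tue.
Tuesday occurs in September, December — 2 months.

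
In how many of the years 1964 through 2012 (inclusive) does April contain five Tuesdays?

April has 30 days; it has five Tuesdays when Tuesday falls among the first (month-length − 28) days — i.e. when April 1 is one of Tuesday/Monday.
April 1 by year: 1964:Wed 1965:Thu 1966:Fri 1967:Sat 1968:Mon✓ 1969:Tue✓ 1970:Wed 1971:Thu 1972:Sat 1973:Sun 1974:Mon✓ 1975:Tue✓ 1976:Thu 1977:Fri 1978:Sat …(19 more)… 1998:Wed 1999:Thu 2000:Sat 2001:Sun 2002:Mon✓ 2003:Tue✓ 2004:Thu 2005:Fri 2006:Sat 2007:Sun 2008:Tue✓ 2009:Wed 2010:Thu 2011:Fri 2012:Sun
Years with five Tuesdays: 1968, 1969, 1974, 1975, 1980, 1985, 1986, 1991, 1996, 1997, 2002, 2003, 2008 → 13.

13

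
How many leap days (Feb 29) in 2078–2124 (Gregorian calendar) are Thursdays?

Leap years in 2078–2124: 11 of them.
Feb 29 weekday advances by 5 (mod 7) from one leap year to the next four years later (or differs when a century non-leap intervenes).
Leap-day weekdays: 2080:Thu✓ 2084:Tue 2088:Sun 2092:Fri 2096:Wed 2104:Fri 2108:Wed 2112:Mon 2116:Sat 2120:Thu✓ 2124:Tue
Thursday: 2080, 2120 → 2.

2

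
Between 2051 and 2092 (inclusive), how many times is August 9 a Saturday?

7

Track August 9's weekday year by year (advancing +1, or +2 across a Feb 29):
  2051: Wed  2052: Fri (+2)  2053: Sat (+1) ✓  2054: Sun (+1)  2055: Mon (+1)
  2056: Wed (+2)  2057: Thu (+1)  2058: Fri (+1)  2059: Sat (+1) ✓  2060: Mon (+2)
  2061: Tue (+1)  2062: Wed (+1)  2063: Thu (+1)  2064: Sat (+2) ✓  … (14 more years) …
  2079: Wed (+1)  2080: Fri (+2)  2081: Sat (+1) ✓  2082: Sun (+1)  2083: Mon (+1)
  2084: Wed (+2)  2085: Thu (+1)  2086: Fri (+1)  2087: Sat (+1) ✓  2088: Mon (+2)
  2089: Tue (+1)  2090: Wed (+1)  2091: Thu (+1)  2092: Sat (+2) ✓
Saturday years: 2053, 2059, 2064, 2070, 2081, 2087, 2092 — 7 in total.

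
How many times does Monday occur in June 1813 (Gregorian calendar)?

4

June 1813 has 30 days and begins on Tuesday.
The first Monday is June 7.
Mondays fall on 7, 14, 21, 28 — that's 4.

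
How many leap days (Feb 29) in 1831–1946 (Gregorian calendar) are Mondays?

Leap years in 1831–1946: 28 of them.
Feb 29 weekday advances by 5 (mod 7) from one leap year to the next four years later (or differs when a century non-leap intervenes).
Leap-day weekdays: 1832:Wed 1836:Mon✓ 1840:Sat 1844:Thu 1848:Tue 1852:Sun 1856:Fri 1860:Wed 1864:Mon✓ 1868:Sat 1872:Thu 1876:Tue 1880:Sun 1884:Fri 1888:Wed 1892:Mon✓ 1896:Sat 1904:Mon✓ 1908:Sat 1912:Thu 1916:Tue 1920:Sun 1924:Fri 1928:Wed 1932:Mon✓ 1936:Sat 1940:Thu 1944:Tue
Monday: 1836, 1864, 1892, 1904, 1932 → 5.

5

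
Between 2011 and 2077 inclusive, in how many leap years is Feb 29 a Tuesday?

2

Leap years in 2011–2077: 17 of them.
Feb 29 weekday advances by 5 (mod 7) from one leap year to the next four years later (or differs when a century non-leap intervenes).
Leap-day weekdays: 2012:Wed 2016:Mon 2020:Sat 2024:Thu 2028:Tue✓ 2032:Sun 2036:Fri 2040:Wed 2044:Mon 2048:Sat 2052:Thu 2056:Tue✓ 2060:Sun 2064:Fri 2068:Wed 2072:Mon 2076:Sat
Tuesday: 2028, 2056 → 2.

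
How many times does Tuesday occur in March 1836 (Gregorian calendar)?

5

March 1836 has 31 days and begins on Tuesday.
The first Tuesday is March 1.
Tuesdays fall on 1, 8, 15, 22, 29 — that's 5.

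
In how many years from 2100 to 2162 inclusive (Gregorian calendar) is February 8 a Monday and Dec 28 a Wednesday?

2

Check each year's weekday for February 8 and Dec 28:
  2100: Mon/Tue  2101: Tue/Wed  2102: Wed/Thu  2103: Thu/Fri  2104: Fri/Sun  2105: Sun/Mon  2106: Mon/Tue  2107: Tue/Wed  2108: Wed/Fri  2109: Fri/Sat  2110: Sat/Sun  2111: Sun/Mon  2112: Mon/Wed ✓  2113: Wed/Thu  …(35 more)…  2149: Sat/Sun  2150: Sun/Mon  2151: Mon/Tue  2152: Tue/Thu  2153: Thu/Fri  2154: Fri/Sat  2155: Sat/Sun  2156: Sun/Tue  2157: Tue/Wed  2158: Wed/Thu  2159: Thu/Fri  2160: Fri/Sun  2161: Sun/Mon  2162: Mon/Tue
Both conditions hold in: 2112, 2140 — 2.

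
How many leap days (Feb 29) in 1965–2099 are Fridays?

Leap years in 1965–2099: 33 of them.
Feb 29 weekday advances by 5 (mod 7) from one leap year to the next four years later (or differs when a century non-leap intervenes).
Leap-day weekdays: 1968:Thu 1972:Tue 1976:Sun 1980:Fri✓ 1984:Wed 1988:Mon 1992:Sat 1996:Thu 2000:Tue 2004:Sun 2008:Fri✓ 2012:Wed 2016:Mon …(7 more)… 2048:Sat 2052:Thu 2056:Tue 2060:Sun 2064:Fri✓ 2068:Wed 2072:Mon 2076:Sat 2080:Thu 2084:Tue 2088:Sun 2092:Fri✓ 2096:Wed
Friday: 1980, 2008, 2036, 2064, 2092 → 5.

5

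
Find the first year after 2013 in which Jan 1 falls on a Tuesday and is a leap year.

2036

Jan 1 advances by 2 weekdays after a leap year and by 1 after a common year.
2013: Jan 1 is Tuesday.
2014: Wednesday
2015: Thursday
2016: Friday (leap)
2017: Sunday
2018: Monday
2019: Tuesday
2020: Wednesday (leap)
2021: Friday
2022: Saturday
2023: Sunday
2024: Monday (leap)
2025: Wednesday
2026: Thursday
2027: Friday
2028: Saturday (leap)
2029: Monday
2030: Tuesday
2031: Wednesday
2032: Thursday (leap)
2033: Saturday
2034: Sunday
2035: Monday
2036: Tuesday (leap)
2036 begins on a Tuesday and is a leap year.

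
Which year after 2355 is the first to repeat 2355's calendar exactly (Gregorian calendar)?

Two years share a calendar iff Jan 1 falls on the same weekday and both are leap or both are common. 2355: Jan 1 is Saturday, common year.
2356: Jan 1 Sunday, leap
2357: Jan 1 Tuesday, common
2358: Jan 1 Wednesday, common
2359: Jan 1 Thursday, common
2360: Jan 1 Friday, leap
2361: Jan 1 Sunday, common
2362: Jan 1 Monday, common
2363: Jan 1 Tuesday, common
2364: Jan 1 Wednesday, leap
2365: Jan 1 Friday, common
2366: Jan 1 Saturday, common
2366 matches on both conditions.

2366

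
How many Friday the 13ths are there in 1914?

3

Check the 13th of each month of 1914: Jan 13: Tue, Feb 13: Fri, Mar 13: Fri, Apr 13: Mon, May 13: Wed, Jun 13: Sat, Jul 13: Mon, Aug 13: Thu, Sep 13: Sun, Oct 13: Tue, Nov 13: Fri, Dec 13: Sun.
Friday occurs in February, March, November — 3 months.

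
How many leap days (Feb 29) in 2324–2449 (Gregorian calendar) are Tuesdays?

4

Leap years in 2324–2449: 32 of them.
Feb 29 weekday advances by 5 (mod 7) from one leap year to the next four years later (or differs when a century non-leap intervenes).
Leap-day weekdays: 2324:Fri 2328:Wed 2332:Mon 2336:Sat 2340:Thu 2344:Tue✓ 2348:Sun 2352:Fri 2356:Wed 2360:Mon 2364:Sat 2368:Thu 2372:Tue✓ …(6 more)… 2400:Tue✓ 2404:Sun 2408:Fri 2412:Wed 2416:Mon 2420:Sat 2424:Thu 2428:Tue✓ 2432:Sun 2436:Fri 2440:Wed 2444:Mon 2448:Sat
Tuesday: 2344, 2372, 2400, 2428 → 4.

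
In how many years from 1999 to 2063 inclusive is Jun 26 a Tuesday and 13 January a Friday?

Check each year's weekday for Jun 26 and 13 January:
  1999: Sat/Wed  2000: Mon/Thu  2001: Tue/Sat  2002: Wed/Sun  2003: Thu/Mon  2004: Sat/Tue  2005: Sun/Thu  2006: Mon/Fri  2007: Tue/Sat  2008: Thu/Sun  2009: Fri/Tue  2010: Sat/Wed  2011: Sun/Thu  2012: Tue/Fri ✓  …(37 more)…  2050: Sun/Thu  2051: Mon/Fri  2052: Wed/Sat  2053: Thu/Mon  2054: Fri/Tue  2055: Sat/Wed  2056: Mon/Thu  2057: Tue/Sat  2058: Wed/Sun  2059: Thu/Mon  2060: Sat/Tue  2061: Sun/Thu  2062: Mon/Fri  2063: Tue/Sat
Both conditions hold in: 2012, 2040 — 2.

2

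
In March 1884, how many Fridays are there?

4

March 1884 has 31 days and begins on Saturday.
The first Friday is March 7.
Fridays fall on 7, 14, 21, 28 — that's 4.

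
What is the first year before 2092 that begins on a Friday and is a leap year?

2072

Jan 1 advances by 2 weekdays after a leap year and by 1 after a common year.
2092: Jan 1 is Tuesday (leap).
2091: Monday
2090: Sunday
2089: Saturday
2088: Thursday (leap)
2087: Wednesday
2086: Tuesday
2085: Monday
2084: Saturday (leap)
2083: Friday
2082: Thursday
2081: Wednesday
2080: Monday (leap)
2079: Sunday
2078: Saturday
2077: Friday
2076: Wednesday (leap)
2075: Tuesday
2074: Monday
2073: Sunday
2072: Friday (leap)
2072 begins on a Friday and is a leap year.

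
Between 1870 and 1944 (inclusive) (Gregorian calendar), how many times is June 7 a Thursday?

Track June 7's weekday year by year (advancing +1, or +2 across a Feb 29):
  1870: Tue  1871: Wed (+1)  1872: Fri (+2)  1873: Sat (+1)  1874: Sun (+1)
  1875: Mon (+1)  1876: Wed (+2)  1877: Thu (+1) ✓  1878: Fri (+1)  1879: Sat (+1)
  1880: Mon (+2)  1881: Tue (+1)  1882: Wed (+1)  1883: Thu (+1) ✓  … (47 more years) …
  1931: Sun (+1)  1932: Tue (+2)  1933: Wed (+1)  1934: Thu (+1) ✓  1935: Fri (+1)
  1936: Sun (+2)  1937: Mon (+1)  1938: Tue (+1)  1939: Wed (+1)  1940: Fri (+2)
  1941: Sat (+1)  1942: Sun (+1)  1943: Mon (+1)  1944: Wed (+2)
Thursday years: 1877, 1883, 1888, 1894, 1900, 1906, 1917, 1923, 1928, 1934 — 10 in total.

10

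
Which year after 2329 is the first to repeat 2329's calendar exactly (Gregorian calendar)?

Two years share a calendar iff Jan 1 falls on the same weekday and both are leap or both are common. 2329: Jan 1 is Tuesday, common year.
2330: Jan 1 Wednesday, common
2331: Jan 1 Thursday, common
2332: Jan 1 Friday, leap
2333: Jan 1 Sunday, common
2334: Jan 1 Monday, common
2335: Jan 1 Tuesday, common
2335 matches on both conditions.

2335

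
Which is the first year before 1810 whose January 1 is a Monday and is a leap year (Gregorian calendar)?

1776

Jan 1 advances by 2 weekdays after a leap year and by 1 after a common year.
1810: Jan 1 is Monday.
1809: Sunday
1808: Friday (leap)
1807: Thursday
1806: Wednesday
1805: Tuesday
1804: Sunday (leap)
1803: Saturday
1802: Friday
1801: Thursday
1800: Wednesday
1799: Tuesday
1798: Monday
1797: Sunday
1796: Friday (leap)
1795: Thursday
1794: Wednesday
1793: Tuesday
1792: Sunday (leap)
1791: Saturday
1790: Friday
1789: Thursday
1788: Tuesday (leap)
1787: Monday
1786: Sunday
1785: Saturday
1784: Thursday (leap)
1783: Wednesday
1782: Tuesday
1781: Monday
1780: Saturday (leap)
1779: Friday
1778: Thursday
1777: Wednesday
1776: Monday (leap)
1776 begins on a Monday and is a leap year.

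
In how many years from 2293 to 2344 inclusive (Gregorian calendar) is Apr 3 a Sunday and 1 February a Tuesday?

5

Check each year's weekday for Apr 3 and 1 February:
  2293: Mon/Wed  2294: Tue/Thu  2295: Wed/Fri  2296: Fri/Sat  2297: Sat/Mon  2298: Sun/Tue ✓  2299: Mon/Wed  2300: Tue/Thu  2301: Wed/Fri  2302: Thu/Sat  2303: Fri/Sun  2304: Sun/Mon  2305: Mon/Wed  2306: Tue/Thu  …(24 more)…  2331: Fri/Sun  2332: Sun/Mon  2333: Mon/Wed  2334: Tue/Thu  2335: Wed/Fri  2336: Fri/Sat  2337: Sat/Mon  2338: Sun/Tue ✓  2339: Mon/Wed  2340: Wed/Thu  2341: Thu/Sat  2342: Fri/Sun  2343: Sat/Mon  2344: Mon/Tue
Both conditions hold in: 2298, 2310, 2321, 2327, 2338 — 5.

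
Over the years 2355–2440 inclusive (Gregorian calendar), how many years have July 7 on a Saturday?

Track July 7's weekday year by year (advancing +1, or +2 across a Feb 29):
  2355: Thu  2356: Sat (+2) ✓  2357: Sun (+1)  2358: Mon (+1)  2359: Tue (+1)
  2360: Thu (+2)  2361: Fri (+1)  2362: Sat (+1) ✓  2363: Sun (+1)  2364: Tue (+2)
  2365: Wed (+1)  2366: Thu (+1)  2367: Fri (+1)  2368: Sun (+2)  … (58 more years) …
  2427: Wed (+1)  2428: Fri (+2)  2429: Sat (+1) ✓  2430: Sun (+1)  2431: Mon (+1)
  2432: Wed (+2)  2433: Thu (+1)  2434: Fri (+1)  2435: Sat (+1) ✓  2436: Mon (+2)
  2437: Tue (+1)  2438: Wed (+1)  2439: Thu (+1)  2440: Sat (+2) ✓
Saturday years: 2356, 2362, 2373, 2379, 2384, 2390, 2401, 2407, 2412, 2418, 2429, 2435, 2440 — 13 in total.

13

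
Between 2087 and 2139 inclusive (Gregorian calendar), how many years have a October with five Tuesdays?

October has 31 days; it has five Tuesdays when Tuesday falls among the first (month-length − 28) days — i.e. when October 1 is one of Tuesday/Monday/Sunday.
October 1 by year: 2087:Wed 2088:Fri 2089:Sat 2090:Sun✓ 2091:Mon✓ 2092:Wed 2093:Thu 2094:Fri 2095:Sat 2096:Mon✓ 2097:Tue✓ 2098:Wed 2099:Thu 2100:Fri 2101:Sat …(23 more)… 2125:Mon✓ 2126:Tue✓ 2127:Wed 2128:Fri 2129:Sat 2130:Sun✓ 2131:Mon✓ 2132:Wed 2133:Thu 2134:Fri 2135:Sat 2136:Mon✓ 2137:Tue✓ 2138:Wed 2139:Thu
Years with five Tuesdays: 2090, 2091, 2096, 2097, 2102, 2103, 2108, 2109, 2113, 2114, 2115, 2119, 2120, 2124, 2125, 2126, 2130, 2131, 2136, 2137 → 20.

20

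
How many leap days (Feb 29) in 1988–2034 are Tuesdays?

2

Leap years in 1988–2034: 12 of them.
Feb 29 weekday advances by 5 (mod 7) from one leap year to the next four years later (or differs when a century non-leap intervenes).
Leap-day weekdays: 1988:Mon 1992:Sat 1996:Thu 2000:Tue✓ 2004:Sun 2008:Fri 2012:Wed 2016:Mon 2020:Sat 2024:Thu 2028:Tue✓ 2032:Sun
Tuesday: 2000, 2028 → 2.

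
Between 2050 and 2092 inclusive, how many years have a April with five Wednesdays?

April has 30 days; it has five Wednesdays when Wednesday falls among the first (month-length − 28) days — i.e. when April 1 is one of Wednesday/Tuesday.
April 1 by year: 2050:Fri 2051:Sat 2052:Mon 2053:Tue✓ 2054:Wed✓ 2055:Thu 2056:Sat 2057:Sun 2058:Mon 2059:Tue✓ 2060:Thu 2061:Fri 2062:Sat 2063:Sun 2064:Tue✓ …(13 more)… 2078:Fri 2079:Sat 2080:Mon 2081:Tue✓ 2082:Wed✓ 2083:Thu 2084:Sat 2085:Sun 2086:Mon 2087:Tue✓ 2088:Thu 2089:Fri 2090:Sat 2091:Sun 2092:Tue✓
Years with five Wednesdays: 2053, 2054, 2059, 2064, 2065, 2070, 2071, 2076, 2081, 2082, 2087, 2092 → 12.

12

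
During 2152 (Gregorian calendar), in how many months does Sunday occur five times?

5

A month of length L has five Sundays iff its first Sunday is on day ≤ L−28 (so day 1–3 in a 31-day month, 1–2 in a 30-day month, day 1 in a leap February).
Checking each month of 2152: Jan starts Sat (31d) ✓; Feb starts Tue (29d); Mar starts Wed (31d); Apr starts Sat (30d) ✓; May starts Mon (31d); Jun starts Thu (30d); Jul starts Sat (31d) ✓; Aug starts Tue (31d); Sep starts Fri (30d); Oct starts Sun (31d) ✓; Nov starts Wed (30d); Dec starts Fri (31d) ✓.
Five-Sunday months: January, April, July, October, December → 5.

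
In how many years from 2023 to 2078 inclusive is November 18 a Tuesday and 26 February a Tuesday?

2

Check each year's weekday for November 18 and 26 February:
  2023: Sat/Sun  2024: Mon/Mon  2025: Tue/Wed  2026: Wed/Thu  2027: Thu/Fri  2028: Sat/Sat  2029: Sun/Mon  2030: Mon/Tue  2031: Tue/Wed  2032: Thu/Thu  2033: Fri/Sat  2034: Sat/Sun  2035: Sun/Mon  2036: Tue/Tue ✓  …(28 more)…  2065: Wed/Thu  2066: Thu/Fri  2067: Fri/Sat  2068: Sun/Sun  2069: Mon/Tue  2070: Tue/Wed  2071: Wed/Thu  2072: Fri/Fri  2073: Sat/Sun  2074: Sun/Mon  2075: Mon/Tue  2076: Wed/Wed  2077: Thu/Fri  2078: Fri/Sat
Both conditions hold in: 2036, 2064 — 2.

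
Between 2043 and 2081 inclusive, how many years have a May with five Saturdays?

16

May has 31 days; it has five Saturdays when Saturday falls among the first (month-length − 28) days — i.e. when May 1 is one of Saturday/Friday/Thursday.
May 1 by year: 2043:Fri✓ 2044:Sun 2045:Mon 2046:Tue 2047:Wed 2048:Fri✓ 2049:Sat✓ 2050:Sun 2051:Mon 2052:Wed 2053:Thu✓ 2054:Fri✓ 2055:Sat✓ 2056:Mon 2057:Tue …(9 more)… 2067:Sun 2068:Tue 2069:Wed 2070:Thu✓ 2071:Fri✓ 2072:Sun 2073:Mon 2074:Tue 2075:Wed 2076:Fri✓ 2077:Sat✓ 2078:Sun 2079:Mon 2080:Wed 2081:Thu✓
Years with five Saturdays: 2043, 2048, 2049, 2053, 2054, 2055, 2059, 2060, 2064, 2065, 2066, 2070, 2071, 2076, 2077, 2081 → 16.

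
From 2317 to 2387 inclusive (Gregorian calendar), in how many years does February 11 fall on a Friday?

10

Track February 11's weekday year by year (advancing +1, or +2 across a Feb 29):
  2317: Sun  2318: Mon (+1)  2319: Tue (+1)  2320: Wed (+1)  2321: Fri (+2) ✓
  2322: Sat (+1)  2323: Sun (+1)  2324: Mon (+1)  2325: Wed (+2)  2326: Thu (+1)
  2327: Fri (+1) ✓  2328: Sat (+1)  2329: Mon (+2)  2330: Tue (+1)  … (43 more years) …
  2374: Mon (+1)  2375: Tue (+1)  2376: Wed (+1)  2377: Fri (+2) ✓  2378: Sat (+1)
  2379: Sun (+1)  2380: Mon (+1)  2381: Wed (+2)  2382: Thu (+1)  2383: Fri (+1) ✓
  2384: Sat (+1)  2385: Mon (+2)  2386: Tue (+1)  2387: Wed (+1)
Friday years: 2321, 2327, 2338, 2344, 2349, 2355, 2366, 2372, 2377, 2383 — 10 in total.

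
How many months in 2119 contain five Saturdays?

A month of length L has five Saturdays iff its first Saturday is on day ≤ L−28 (so day 1–3 in a 31-day month, 1–2 in a 30-day month, day 1 in a leap February).
Checking each month of 2119: Jan starts Sun (31d); Feb starts Wed (28d); Mar starts Wed (31d); Apr starts Sat (30d) ✓; May starts Mon (31d); Jun starts Thu (30d); Jul starts Sat (31d) ✓; Aug starts Tue (31d); Sep starts Fri (30d) ✓; Oct starts Sun (31d); Nov starts Wed (30d); Dec starts Fri (31d) ✓.
Five-Saturday months: April, July, September, December → 4.

4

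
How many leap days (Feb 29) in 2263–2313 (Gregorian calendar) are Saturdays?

3

Leap years in 2263–2313: 12 of them.
Feb 29 weekday advances by 5 (mod 7) from one leap year to the next four years later (or differs when a century non-leap intervenes).
Leap-day weekdays: 2264:Mon 2268:Sat✓ 2272:Thu 2276:Tue 2280:Sun 2284:Fri 2288:Wed 2292:Mon 2296:Sat✓ 2304:Mon 2308:Sat✓ 2312:Thu
Saturday: 2268, 2296, 2308 → 3.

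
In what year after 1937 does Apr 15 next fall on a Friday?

1938

From one year to the next, a fixed date's weekday advances by 1, or by 2 when a Feb 29 lies between the two dates.
1937: April 15 is Thursday.
1938: Friday (+1)
Apr 15 falls on a Friday in 1938.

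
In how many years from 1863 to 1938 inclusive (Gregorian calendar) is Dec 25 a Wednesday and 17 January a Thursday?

9

Check each year's weekday for Dec 25 and 17 January:
  1863: Fri/Sat  1864: Sun/Sun  1865: Mon/Tue  1866: Tue/Wed  1867: Wed/Thu ✓  1868: Fri/Fri  1869: Sat/Sun  1870: Sun/Mon  1871: Mon/Tue  1872: Wed/Wed  1873: Thu/Fri  1874: Fri/Sat  1875: Sat/Sun  1876: Mon/Mon  …(48 more)…  1925: Fri/Sat  1926: Sat/Sun  1927: Sun/Mon  1928: Tue/Tue  1929: Wed/Thu ✓  1930: Thu/Fri  1931: Fri/Sat  1932: Sun/Sun  1933: Mon/Tue  1934: Tue/Wed  1935: Wed/Thu ✓  1936: Fri/Fri  1937: Sat/Sun  1938: Sun/Mon
Both conditions hold in: 1867, 1878, 1889, 1895, 1901, 1907, 1918, 1929, 1935 — 9.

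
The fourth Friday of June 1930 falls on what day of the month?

June 1, 1930 is a Sunday, so the first Friday is the 6th.
The fourth Friday is 6 + 21 = 27.

27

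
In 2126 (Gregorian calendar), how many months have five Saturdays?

4

A month of length L has five Saturdays iff its first Saturday is on day ≤ L−28 (so day 1–3 in a 31-day month, 1–2 in a 30-day month, day 1 in a leap February).
Checking each month of 2126: Jan starts Tue (31d); Feb starts Fri (28d); Mar starts Fri (31d) ✓; Apr starts Mon (30d); May starts Wed (31d); Jun starts Sat (30d) ✓; Jul starts Mon (31d); Aug starts Thu (31d) ✓; Sep starts Sun (30d); Oct starts Tue (31d); Nov starts Fri (30d) ✓; Dec starts Sun (31d).
Five-Saturday months: March, June, August, November → 4.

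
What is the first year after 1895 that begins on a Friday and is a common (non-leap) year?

1897

Jan 1 advances by 2 weekdays after a leap year and by 1 after a common year.
1895: Jan 1 is Tuesday.
1896: Wednesday (leap)
1897: Friday
1897 begins on a Friday and is a common year.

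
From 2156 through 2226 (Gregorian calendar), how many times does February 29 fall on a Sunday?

3

Leap years in 2156–2226: 17 of them.
Feb 29 weekday advances by 5 (mod 7) from one leap year to the next four years later (or differs when a century non-leap intervenes).
Leap-day weekdays: 2156:Sun✓ 2160:Fri 2164:Wed 2168:Mon 2172:Sat 2176:Thu 2180:Tue 2184:Sun✓ 2188:Fri 2192:Wed 2196:Mon 2204:Wed 2208:Mon 2212:Sat 2216:Thu 2220:Tue 2224:Sun✓
Sunday: 2156, 2184, 2224 → 3.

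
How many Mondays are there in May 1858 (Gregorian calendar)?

5

May 1858 has 31 days and begins on Saturday.
The first Monday is May 3.
Mondays fall on 3, 10, 17, 24, 31 — that's 5.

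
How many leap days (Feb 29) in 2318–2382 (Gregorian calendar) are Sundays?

3

Leap years in 2318–2382: 16 of them.
Feb 29 weekday advances by 5 (mod 7) from one leap year to the next four years later (or differs when a century non-leap intervenes).
Leap-day weekdays: 2320:Sun✓ 2324:Fri 2328:Wed 2332:Mon 2336:Sat 2340:Thu 2344:Tue 2348:Sun✓ 2352:Fri 2356:Wed 2360:Mon 2364:Sat 2368:Thu 2372:Tue 2376:Sun✓ 2380:Fri
Sunday: 2320, 2348, 2376 → 3.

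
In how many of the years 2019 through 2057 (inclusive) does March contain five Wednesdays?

March has 31 days; it has five Wednesdays when Wednesday falls among the first (month-length − 28) days — i.e. when March 1 is one of Wednesday/Tuesday/Monday.
March 1 by year: 2019:Fri 2020:Sun 2021:Mon✓ 2022:Tue✓ 2023:Wed✓ 2024:Fri 2025:Sat 2026:Sun 2027:Mon✓ 2028:Wed✓ 2029:Thu 2030:Fri 2031:Sat 2032:Mon✓ 2033:Tue✓ …(9 more)… 2043:Sun 2044:Tue✓ 2045:Wed✓ 2046:Thu 2047:Fri 2048:Sun 2049:Mon✓ 2050:Tue✓ 2051:Wed✓ 2052:Fri 2053:Sat 2054:Sun 2055:Mon✓ 2056:Wed✓ 2057:Thu
Years with five Wednesdays: 2021, 2022, 2023, 2027, 2028, 2032, 2033, 2034, 2038, 2039, 2044, 2045, 2049, 2050, 2051, 2055, 2056 → 17.

17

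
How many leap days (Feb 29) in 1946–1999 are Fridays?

2

Leap years in 1946–1999: 13 of them.
Feb 29 weekday advances by 5 (mod 7) from one leap year to the next four years later (or differs when a century non-leap intervenes).
Leap-day weekdays: 1948:Sun 1952:Fri✓ 1956:Wed 1960:Mon 1964:Sat 1968:Thu 1972:Tue 1976:Sun 1980:Fri✓ 1984:Wed 1988:Mon 1992:Sat 1996:Thu
Friday: 1952, 1980 → 2.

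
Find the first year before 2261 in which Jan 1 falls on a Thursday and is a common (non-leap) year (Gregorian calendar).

Jan 1 advances by 2 weekdays after a leap year and by 1 after a common year.
2261: Jan 1 is Tuesday.
2260: Sunday (leap)
2259: Saturday
2258: Friday
2257: Thursday
2257 begins on a Thursday and is a common year.

2257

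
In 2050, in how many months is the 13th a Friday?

1

Check the 13th of each month of 2050: Jan 13: Thu, Feb 13: Sun, Mar 13: Sun, Apr 13: Wed, May 13: Fri, Jun 13: Mon, Jul 13: Wed, Aug 13: Sat, Sep 13: Tue, Oct 13: Thu, Nov 13: Sun, Dec 13: Tue.
Friday occurs in May — 1 month.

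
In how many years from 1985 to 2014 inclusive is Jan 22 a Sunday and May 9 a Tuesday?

3

Check each year's weekday for Jan 22 and May 9:
  1985: Tue/Thu  1986: Wed/Fri  1987: Thu/Sat  1988: Fri/Mon  1989: Sun/Tue ✓  1990: Mon/Wed  1991: Tue/Thu  1992: Wed/Sat  1993: Fri/Sun  1994: Sat/Mon  1995: Sun/Tue ✓  1996: Mon/Thu  1997: Wed/Fri  1998: Thu/Sat  1999: Fri/Sun  2000: Sat/Tue  2001: Mon/Wed  2002: Tue/Thu  2003: Wed/Fri  2004: Thu/Sun  2005: Sat/Mon  2006: Sun/Tue ✓  2007: Mon/Wed  2008: Tue/Fri  2009: Thu/Sat  2010: Fri/Sun  2011: Sat/Mon  2012: Sun/Wed  2013: Tue/Thu  2014: Wed/Fri
Both conditions hold in: 1989, 1995, 2006 — 3.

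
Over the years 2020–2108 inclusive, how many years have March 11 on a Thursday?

14

Track March 11's weekday year by year (advancing +1, or +2 across a Feb 29):
  2020: Wed  2021: Thu (+1) ✓  2022: Fri (+1)  2023: Sat (+1)  2024: Mon (+2)
  2025: Tue (+1)  2026: Wed (+1)  2027: Thu (+1) ✓  2028: Sat (+2)  2029: Sun (+1)
  2030: Mon (+1)  2031: Tue (+1)  2032: Thu (+2) ✓  2033: Fri (+1)  … (61 more years) …
  2095: Fri (+1)  2096: Sun (+2)  2097: Mon (+1)  2098: Tue (+1)  2099: Wed (+1)
  2100: Thu (+1) ✓  2101: Fri (+1)  2102: Sat (+1)  2103: Sun (+1)  2104: Tue (+2)
  2105: Wed (+1)  2106: Thu (+1) ✓  2107: Fri (+1)  2108: Sun (+2)
Thursday years: 2021, 2027, 2032, 2038, 2049, 2055, 2060, 2066, 2077, 2083, 2088, 2094, 2100, 2106 — 14 in total.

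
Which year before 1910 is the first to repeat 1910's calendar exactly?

1898

Two years share a calendar iff Jan 1 falls on the same weekday and both are leap or both are common. 1910: Jan 1 is Saturday, common year.
1909: Jan 1 Friday, common
1908: Jan 1 Wednesday, leap
1907: Jan 1 Tuesday, common
1906: Jan 1 Monday, common
1905: Jan 1 Sunday, common
1904: Jan 1 Friday, leap
1903: Jan 1 Thursday, common
1902: Jan 1 Wednesday, common
1901: Jan 1 Tuesday, common
1900: Jan 1 Monday, common
1899: Jan 1 Sunday, common
1898: Jan 1 Saturday, common
1898 matches on both conditions.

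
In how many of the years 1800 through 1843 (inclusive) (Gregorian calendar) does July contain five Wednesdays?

July has 31 days; it has five Wednesdays when Wednesday falls among the first (month-length − 28) days — i.e. when July 1 is one of Wednesday/Tuesday/Monday.
July 1 by year: 1800:Tue✓ 1801:Wed✓ 1802:Thu 1803:Fri 1804:Sun 1805:Mon✓ 1806:Tue✓ 1807:Wed✓ 1808:Fri 1809:Sat 1810:Sun 1811:Mon✓ 1812:Wed✓ 1813:Thu 1814:Fri …(14 more)… 1829:Wed✓ 1830:Thu 1831:Fri 1832:Sun 1833:Mon✓ 1834:Tue✓ 1835:Wed✓ 1836:Fri 1837:Sat 1838:Sun 1839:Mon✓ 1840:Wed✓ 1841:Thu 1842:Fri 1843:Sat
Years with five Wednesdays: 1800, 1801, 1805, 1806, 1807, 1811, 1812, 1816, 1817, 1818, 1822, 1823, 1828, 1829, 1833, 1834, 1835, 1839, 1840 → 19.

19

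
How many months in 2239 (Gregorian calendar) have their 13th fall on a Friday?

Check the 13th of each month of 2239: Jan 13: Sun, Feb 13: Wed, Mar 13: Wed, Apr 13: Sat, May 13: Mon, Jun 13: Thu, Jul 13: Sat, Aug 13: Tue, Sep 13: Fri, Oct 13: Sun, Nov 13: Wed, Dec 13: Fri.
Friday occurs in September, December — 2 months.

2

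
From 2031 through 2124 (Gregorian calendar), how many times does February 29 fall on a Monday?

Leap years in 2031–2124: 23 of them.
Feb 29 weekday advances by 5 (mod 7) from one leap year to the next four years later (or differs when a century non-leap intervenes).
Leap-day weekdays: 2032:Sun 2036:Fri 2040:Wed 2044:Mon✓ 2048:Sat 2052:Thu 2056:Tue 2060:Sun 2064:Fri 2068:Wed 2072:Mon✓ 2076:Sat 2080:Thu 2084:Tue 2088:Sun 2092:Fri 2096:Wed 2104:Fri 2108:Wed 2112:Mon✓ 2116:Sat 2120:Thu 2124:Tue
Monday: 2044, 2072, 2112 → 3.

3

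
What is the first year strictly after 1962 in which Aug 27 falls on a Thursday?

1964

From one year to the next, a fixed date's weekday advances by 1, or by 2 when a Feb 29 lies between the two dates.
1962: August 27 is Monday.
1963: Tuesday (+1)
1964: Thursday (+2)
Aug 27 falls on a Thursday in 1964.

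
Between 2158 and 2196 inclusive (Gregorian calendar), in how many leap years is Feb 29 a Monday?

2

Leap years in 2158–2196: 10 of them.
Feb 29 weekday advances by 5 (mod 7) from one leap year to the next four years later (or differs when a century non-leap intervenes).
Leap-day weekdays: 2160:Fri 2164:Wed 2168:Mon✓ 2172:Sat 2176:Thu 2180:Tue 2184:Sun 2188:Fri 2192:Wed 2196:Mon✓
Monday: 2168, 2196 → 2.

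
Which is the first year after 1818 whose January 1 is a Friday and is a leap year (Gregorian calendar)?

1836

Jan 1 advances by 2 weekdays after a leap year and by 1 after a common year.
1818: Jan 1 is Thursday.
1819: Friday
1820: Saturday (leap)
1821: Monday
1822: Tuesday
1823: Wednesday
1824: Thursday (leap)
1825: Saturday
1826: Sunday
1827: Monday
1828: Tuesday (leap)
1829: Thursday
1830: Friday
1831: Saturday
1832: Sunday (leap)
1833: Tuesday
1834: Wednesday
1835: Thursday
1836: Friday (leap)
1836 begins on a Friday and is a leap year.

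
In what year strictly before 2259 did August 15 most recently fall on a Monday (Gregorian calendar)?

2253

From one year to the next, a fixed date's weekday advances by 1, or by 2 when a Feb 29 lies between the two dates.
2259: August 15 is Monday.
2258: Sunday (−1)
2257: Saturday (−1)
2256: Friday (−1)
2255: Wednesday (−2)
2254: Tuesday (−1)
2253: Monday (−1)
August 15 falls on a Monday in 2253.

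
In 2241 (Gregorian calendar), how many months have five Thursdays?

4

A month of length L has five Thursdays iff its first Thursday is on day ≤ L−28 (so day 1–3 in a 31-day month, 1–2 in a 30-day month, day 1 in a leap February).
Checking each month of 2241: Jan starts Fri (31d); Feb starts Mon (28d); Mar starts Mon (31d); Apr starts Thu (30d) ✓; May starts Sat (31d); Jun starts Tue (30d); Jul starts Thu (31d) ✓; Aug starts Sun (31d); Sep starts Wed (30d) ✓; Oct starts Fri (31d); Nov starts Mon (30d); Dec starts Wed (31d) ✓.
Five-Thursday months: April, July, September, December → 4.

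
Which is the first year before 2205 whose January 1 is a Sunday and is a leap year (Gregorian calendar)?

2204

Jan 1 advances by 2 weekdays after a leap year and by 1 after a common year.
2205: Jan 1 is Tuesday.
2204: Sunday (leap)
2204 begins on a Sunday and is a leap year.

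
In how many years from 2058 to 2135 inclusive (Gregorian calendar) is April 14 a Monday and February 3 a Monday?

8

Check each year's weekday for April 14 and February 3:
  2058: Sun/Sun  2059: Mon/Mon ✓  2060: Wed/Tue  2061: Thu/Thu  2062: Fri/Fri  2063: Sat/Sat  2064: Mon/Sun  2065: Tue/Tue  2066: Wed/Wed  2067: Thu/Thu  2068: Sat/Fri  2069: Sun/Sun  2070: Mon/Mon ✓  2071: Tue/Tue  …(50 more)…  2122: Tue/Tue  2123: Wed/Wed  2124: Fri/Thu  2125: Sat/Sat  2126: Sun/Sun  2127: Mon/Mon ✓  2128: Wed/Tue  2129: Thu/Thu  2130: Fri/Fri  2131: Sat/Sat  2132: Mon/Sun  2133: Tue/Tue  2134: Wed/Wed  2135: Thu/Thu
Both conditions hold in: 2059, 2070, 2081, 2087, 2098, 2110, 2121, 2127 — 8.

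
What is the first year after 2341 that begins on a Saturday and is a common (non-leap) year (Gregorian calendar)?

2349

Jan 1 advances by 2 weekdays after a leap year and by 1 after a common year.
2341: Jan 1 is Wednesday.
2342: Thursday
2343: Friday
2344: Saturday (leap)
2345: Monday
2346: Tuesday
2347: Wednesday
2348: Thursday (leap)
2349: Saturday
2349 begins on a Saturday and is a common year.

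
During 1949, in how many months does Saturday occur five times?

A month of length L has five Saturdays iff its first Saturday is on day ≤ L−28 (so day 1–3 in a 31-day month, 1–2 in a 30-day month, day 1 in a leap February).
Checking each month of 1949: Jan starts Sat (31d) ✓; Feb starts Tue (28d); Mar starts Tue (31d); Apr starts Fri (30d) ✓; May starts Sun (31d); Jun starts Wed (30d); Jul starts Fri (31d) ✓; Aug starts Mon (31d); Sep starts Thu (30d); Oct starts Sat (31d) ✓; Nov starts Tue (30d); Dec starts Thu (31d) ✓.
Five-Saturday months: January, April, July, October, December → 5.

5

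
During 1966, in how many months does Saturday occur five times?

5

A month of length L has five Saturdays iff its first Saturday is on day ≤ L−28 (so day 1–3 in a 31-day month, 1–2 in a 30-day month, day 1 in a leap February).
Checking each month of 1966: Jan starts Sat (31d) ✓; Feb starts Tue (28d); Mar starts Tue (31d); Apr starts Fri (30d) ✓; May starts Sun (31d); Jun starts Wed (30d); Jul starts Fri (31d) ✓; Aug starts Mon (31d); Sep starts Thu (30d); Oct starts Sat (31d) ✓; Nov starts Tue (30d); Dec starts Thu (31d) ✓.
Five-Saturday months: January, April, July, October, December → 5.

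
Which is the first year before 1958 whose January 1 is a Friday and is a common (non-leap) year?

1954

Jan 1 advances by 2 weekdays after a leap year and by 1 after a common year.
1958: Jan 1 is Wednesday.
1957: Tuesday
1956: Sunday (leap)
1955: Saturday
1954: Friday
1954 begins on a Friday and is a common year.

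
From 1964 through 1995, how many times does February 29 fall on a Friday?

Leap years in 1964–1995: 8 of them.
Feb 29 weekday advances by 5 (mod 7) from one leap year to the next four years later (or differs when a century non-leap intervenes).
Leap-day weekdays: 1964:Sat 1968:Thu 1972:Tue 1976:Sun 1980:Fri✓ 1984:Wed 1988:Mon 1992:Sat
Friday: 1980 → 1.

1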